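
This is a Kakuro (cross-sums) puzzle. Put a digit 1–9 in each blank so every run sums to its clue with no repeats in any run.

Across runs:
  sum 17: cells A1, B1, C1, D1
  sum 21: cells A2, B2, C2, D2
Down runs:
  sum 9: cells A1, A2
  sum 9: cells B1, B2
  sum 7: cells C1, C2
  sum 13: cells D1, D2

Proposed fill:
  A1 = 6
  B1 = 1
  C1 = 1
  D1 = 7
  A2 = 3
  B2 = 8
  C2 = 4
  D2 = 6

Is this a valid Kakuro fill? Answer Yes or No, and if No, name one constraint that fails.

No — the across run A1–D1 sums to 15, not 17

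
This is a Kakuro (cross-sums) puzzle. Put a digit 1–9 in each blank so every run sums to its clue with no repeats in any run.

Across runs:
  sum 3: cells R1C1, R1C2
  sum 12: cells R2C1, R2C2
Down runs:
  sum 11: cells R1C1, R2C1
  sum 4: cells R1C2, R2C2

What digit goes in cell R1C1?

2

3 in 2 cells must be {1,2}; 4 in 2 cells must be {1,3}.
The 3 across and the 11 down share only 2, so R1C1 = 2.
R1C2 = 3 − 2 = 1 completes the 3 across.
R2C1 = 11 − 2 = 9 completes the 11 down.
R2C2 = 12 − 9 = 3 completes the 12 across.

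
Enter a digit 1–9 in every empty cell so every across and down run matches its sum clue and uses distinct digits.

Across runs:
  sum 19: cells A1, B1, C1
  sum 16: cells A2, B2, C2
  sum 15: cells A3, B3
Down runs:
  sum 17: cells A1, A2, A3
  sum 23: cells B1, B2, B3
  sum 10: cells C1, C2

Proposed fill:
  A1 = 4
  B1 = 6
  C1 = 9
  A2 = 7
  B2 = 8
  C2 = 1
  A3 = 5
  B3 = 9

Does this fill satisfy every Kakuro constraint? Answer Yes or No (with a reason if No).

No — the down run A1–A3 sums to 16, not 17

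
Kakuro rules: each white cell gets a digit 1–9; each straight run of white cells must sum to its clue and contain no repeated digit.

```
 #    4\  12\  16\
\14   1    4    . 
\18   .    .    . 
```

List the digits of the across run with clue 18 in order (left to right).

4 in 2 cells must be {1,3}; 16 in 2 cells must be {7,9}.
R1C3 = 14 − 5 = 9 completes the 14 across.
R2C1 = 4 − 1 = 3 completes the 4 down.
R2C2 = 12 − 4 = 8 completes the 12 down.
R2C3 = 18 − 11 = 7 completes the 18 across.

3 8 7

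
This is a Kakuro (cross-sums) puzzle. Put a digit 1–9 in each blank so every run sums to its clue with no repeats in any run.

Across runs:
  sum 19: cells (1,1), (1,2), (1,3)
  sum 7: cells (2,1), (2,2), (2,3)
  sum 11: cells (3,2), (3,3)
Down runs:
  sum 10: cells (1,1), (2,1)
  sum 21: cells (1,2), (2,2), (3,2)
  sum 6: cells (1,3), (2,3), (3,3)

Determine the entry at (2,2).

7 in 3 cells must be {1,2,4}; 6 in 3 cells must be {1,2,3}.
Only 4 fits (2,2) under both its across sum 7 and down sum 21.

4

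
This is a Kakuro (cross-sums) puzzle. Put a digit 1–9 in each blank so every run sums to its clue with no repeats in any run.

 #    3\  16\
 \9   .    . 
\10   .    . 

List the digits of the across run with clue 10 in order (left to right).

1, 9

3 in 2 cells must be {1,2}; 16 in 2 cells must be {7,9}.
The 9 across and the 16 down share only 7, so R1C2 = 7.
R2C2 = 16 − 7 = 9 completes the 16 down.
R1C1 = 9 − 7 = 2 completes the 9 across.
R2C1 = 10 − 9 = 1 completes the 10 across.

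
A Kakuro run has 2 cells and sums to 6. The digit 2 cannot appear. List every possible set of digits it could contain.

{1,5}

2 distinct digits from 1–9 sum between 3 and 17.
Dropping sets that contain 2.
Only one set works: {1,5}.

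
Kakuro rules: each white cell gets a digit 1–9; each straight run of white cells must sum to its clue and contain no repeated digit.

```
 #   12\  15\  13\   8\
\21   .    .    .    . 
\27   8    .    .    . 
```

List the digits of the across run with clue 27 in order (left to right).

8, 9, 4, 6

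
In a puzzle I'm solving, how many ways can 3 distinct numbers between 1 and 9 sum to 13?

3 distinct digits from 1–9 sum between 6 and 24.

7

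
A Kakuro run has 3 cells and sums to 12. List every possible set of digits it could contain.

3 distinct digits from 1–9 sum between 6 and 24.

{1,2,9}; {1,3,8}; {1,4,7}; {1,5,6}; {2,3,7}; {2,4,6}; {3,4,5}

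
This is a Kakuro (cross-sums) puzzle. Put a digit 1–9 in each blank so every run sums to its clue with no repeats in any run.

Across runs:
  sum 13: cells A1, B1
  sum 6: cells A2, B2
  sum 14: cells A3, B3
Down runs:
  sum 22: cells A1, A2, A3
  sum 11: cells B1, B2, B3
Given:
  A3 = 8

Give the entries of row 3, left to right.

8 6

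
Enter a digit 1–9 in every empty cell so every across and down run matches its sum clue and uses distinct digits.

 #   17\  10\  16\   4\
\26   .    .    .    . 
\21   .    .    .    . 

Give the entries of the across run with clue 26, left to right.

17 in 2 cells must be {8,9}; 16 in 2 cells must be {7,9}; 4 in 2 cells must be {1,3}.
Only 3 fits R1C4 under both its across sum 26 and down sum 4.
R2C4 = 4 − 3 = 1 completes the 4 down.
Given what's placed, R1C3 must be 9 to fit the 26 across and 16 down.
R2C3 = 16 − 9 = 7 completes the 16 down.
R1C1 = 8: the only remaining digit allowed by both the 26 across and the 17 down.
R1C2 = 26 − 20 = 6 completes the 26 across.

8 6 9 3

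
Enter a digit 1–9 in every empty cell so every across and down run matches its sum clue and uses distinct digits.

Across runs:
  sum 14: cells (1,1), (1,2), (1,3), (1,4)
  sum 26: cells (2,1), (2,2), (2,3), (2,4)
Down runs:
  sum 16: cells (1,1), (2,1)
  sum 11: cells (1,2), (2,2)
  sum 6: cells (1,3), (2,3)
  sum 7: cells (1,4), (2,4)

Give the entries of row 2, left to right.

16 in 2 cells must be {7,9}.
Only 7 fits (1,1) under both its across sum 14 and down sum 16.
(2,1) = 16 − 7 = 9 completes the 16 down.
Nothing is forced directly, so branch on (1,2), whose candidates are 2 or 4. If (1,2) = 2: then (2,2) would have to be in {2,3,4,5,6,7,8} for the 26 across but in {9} for the 11 down — contradiction. So (1,2) = 4.
(2,2) = 11 − 4 = 7 completes the 11 down.
No cell is forced outright now. (2,3) can only be 2 or 4 (the digits allowed by both its 26 across and its 6 down). If (2,3) = 2: then (1,3) would have to be in {1,2} for the 14 across but in {4} for the 6 down — contradiction. So (2,3) = 4.
(1,3) = 6 − 4 = 2 completes the 6 down.
(1,4) = 14 − 13 = 1 completes the 14 across.
(2,4) = 26 − 20 = 6 completes the 26 across.

9 7 4 6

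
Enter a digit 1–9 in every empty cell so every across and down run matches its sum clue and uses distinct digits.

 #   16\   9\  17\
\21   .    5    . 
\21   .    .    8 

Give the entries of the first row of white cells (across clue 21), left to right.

7 5 9

16 in 2 cells must be {7,9}; 17 in 2 cells must be {8,9}.
R1C3 = 17 − 8 = 9 completes the 17 down.
R2C2 = 9 − 5 = 4 completes the 9 down.
R1C1 = 21 − 14 = 7 completes the 21 across.
R2C1 = 21 − 12 = 9 completes the 21 across.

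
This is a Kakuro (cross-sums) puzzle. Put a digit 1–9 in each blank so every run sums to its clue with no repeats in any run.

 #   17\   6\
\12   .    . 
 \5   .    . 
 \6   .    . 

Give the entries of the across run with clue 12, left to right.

6 in 3 cells must be {1,2,3}.
The 12 across and the 6 down share only 3, so R1C2 = 3.
R1C1 = 12 − 3 = 9 completes the 12 across.
Nothing is forced directly, so branch on R2C2, whose candidates are 1 or 2. If R2C2 = 1: then R2C1 would have to be in {4} for the 5 across but in {1,2,3,5,6,7} for the 17 down — contradiction. So R2C2 = 2.
R2C1 = 5 − 2 = 3 completes the 5 across.
R3C1 = 17 − 12 = 5 completes the 17 down.
R3C2 = 6 − 5 = 1 completes the 6 across.

9, 3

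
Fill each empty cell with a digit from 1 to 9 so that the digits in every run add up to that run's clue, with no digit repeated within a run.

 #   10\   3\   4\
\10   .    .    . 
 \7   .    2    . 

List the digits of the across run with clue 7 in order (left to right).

4 2 1

7 in 3 cells must be {1,2,4}; 3 in 2 cells must be {1,2}; 4 in 2 cells must be {1,3}.
R1C2 = 3 − 2 = 1 completes the 3 down.
R1C3 = 3: the only remaining digit allowed by both the 10 across and the 4 down.
R2C3 = 4 − 3 = 1 completes the 4 down.
R1C1 = 10 − 4 = 6 completes the 10 across.
R2C1 = 7 − 3 = 4 completes the 7 across.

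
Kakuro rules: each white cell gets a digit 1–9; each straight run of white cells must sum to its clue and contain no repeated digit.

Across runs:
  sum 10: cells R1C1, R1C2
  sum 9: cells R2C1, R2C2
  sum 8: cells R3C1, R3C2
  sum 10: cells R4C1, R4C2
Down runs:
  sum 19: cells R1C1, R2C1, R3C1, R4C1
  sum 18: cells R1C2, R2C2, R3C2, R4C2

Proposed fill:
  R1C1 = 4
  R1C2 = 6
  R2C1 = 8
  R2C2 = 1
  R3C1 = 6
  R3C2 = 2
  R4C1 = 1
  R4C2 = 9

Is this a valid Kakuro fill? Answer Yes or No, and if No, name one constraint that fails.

Yes

Across: 4+6=10; 8+1=9; 6+2=8; 1+9=10. Down: 4+8+6+1=19; 6+1+2+9=18. No digit repeats within any run.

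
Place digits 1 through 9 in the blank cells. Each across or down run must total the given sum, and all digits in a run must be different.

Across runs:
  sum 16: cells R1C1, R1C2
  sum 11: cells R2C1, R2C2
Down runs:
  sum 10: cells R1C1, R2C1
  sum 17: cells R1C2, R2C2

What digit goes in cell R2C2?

8

16 in 2 cells must be {7,9}; 17 in 2 cells must be {8,9}.
The 16 across and the 17 down share only 9, so R1C2 = 9.
R2C2 = 17 − 9 = 8 completes the 17 down.
R1C1 = 16 − 9 = 7 completes the 16 across.
R2C1 = 11 − 8 = 3 completes the 11 across.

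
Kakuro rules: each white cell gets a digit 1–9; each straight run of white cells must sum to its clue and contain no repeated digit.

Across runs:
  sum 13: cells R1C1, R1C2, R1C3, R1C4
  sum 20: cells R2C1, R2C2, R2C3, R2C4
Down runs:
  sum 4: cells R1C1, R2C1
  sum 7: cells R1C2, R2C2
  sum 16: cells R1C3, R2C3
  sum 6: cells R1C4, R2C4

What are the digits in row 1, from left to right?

3 1 7 2

4 in 2 cells must be {1,3}; 16 in 2 cells must be {7,9}.
Only 7 fits R1C3 under both its across sum 13 and down sum 16.
R2C3 = 16 − 7 = 9 completes the 16 down.
Nothing is forced directly, so branch on R1C1, whose candidates are 1 or 3. If R1C1 = 1: that forces R1C4 = 2, R2C1 = 3, after which R2C4 would have to be in {1,2,6,7} for the 20 across but in {4} for the 6 down — contradiction. So R1C1 = 3.
R2C1 = 4 − 3 = 1 completes the 4 down.
No cell is forced outright now. R2C4 can only be 2 or 4 (the digits allowed by both its 20 across and its 6 down). If R2C4 = 2: then R1C4 would have to be in {1,2} for the 13 across but in {4} for the 6 down — contradiction. So R2C4 = 4.
R1C4 = 6 − 4 = 2 completes the 6 down.
R2C2 = 20 − 14 = 6 completes the 20 across.
R1C2 = 13 − 12 = 1 completes the 13 across.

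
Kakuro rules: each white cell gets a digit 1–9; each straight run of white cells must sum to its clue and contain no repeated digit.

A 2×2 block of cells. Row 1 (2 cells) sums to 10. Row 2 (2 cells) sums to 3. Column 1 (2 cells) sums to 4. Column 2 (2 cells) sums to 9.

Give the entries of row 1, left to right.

3 in 2 cells must be {1,2}; 4 in 2 cells must be {1,3}.
The 3 across and the 4 down share only 1, so (2,1) = 1.
(2,2) = 3 − 1 = 2 completes the 3 across.
(1,1) = 4 − 1 = 3 completes the 4 down.
(1,2) = 10 − 3 = 7 completes the 10 across.

3 7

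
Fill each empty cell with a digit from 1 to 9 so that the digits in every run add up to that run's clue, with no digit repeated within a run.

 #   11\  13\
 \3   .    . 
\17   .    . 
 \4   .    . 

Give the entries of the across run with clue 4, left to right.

1 3

3 in 2 cells must be {1,2}; 17 in 2 cells must be {8,9}; 4 in 2 cells must be {1,3}.
The 17 across and the 11 down share only 8, so R2C1 = 8.
R2C2 = 17 − 8 = 9 completes the 17 across.
Given what's placed, R3C1 must be 1 to fit the 4 across and 11 down.
R3C2 = 4 − 1 = 3 completes the 4 across.
R1C1 = 11 − 9 = 2 completes the 11 down.
R1C2 = 3 − 2 = 1 completes the 3 across.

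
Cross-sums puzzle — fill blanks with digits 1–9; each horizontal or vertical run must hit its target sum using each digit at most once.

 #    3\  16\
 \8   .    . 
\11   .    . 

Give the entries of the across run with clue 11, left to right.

3 in 2 cells must be {1,2}; 16 in 2 cells must be {7,9}.
The 8 across and the 16 down share only 7, so R1C2 = 7.
The 11 across and the 3 down share only 2, so R2C1 = 2.
R2C2 = 11 − 2 = 9 completes the 11 across.
R1C1 = 8 − 7 = 1 completes the 8 across.

2 9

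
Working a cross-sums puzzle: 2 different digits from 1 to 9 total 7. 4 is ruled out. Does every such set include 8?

No

Counterexample: {1,6} sums to 7 under that restriction without using 8.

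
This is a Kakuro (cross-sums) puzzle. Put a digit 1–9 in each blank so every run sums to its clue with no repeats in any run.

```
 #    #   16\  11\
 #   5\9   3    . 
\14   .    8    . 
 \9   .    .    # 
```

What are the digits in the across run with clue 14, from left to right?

R1C3 = 9 − 3 = 6 completes the 9 across.
R2C3 = 11 − 6 = 5 completes the 11 down.
R3C2 = 16 − 11 = 5 completes the 16 down.
R2C1 = 14 − 13 = 1 completes the 14 across.
R3C1 = 9 − 5 = 4 completes the 9 across.

1, 8, 5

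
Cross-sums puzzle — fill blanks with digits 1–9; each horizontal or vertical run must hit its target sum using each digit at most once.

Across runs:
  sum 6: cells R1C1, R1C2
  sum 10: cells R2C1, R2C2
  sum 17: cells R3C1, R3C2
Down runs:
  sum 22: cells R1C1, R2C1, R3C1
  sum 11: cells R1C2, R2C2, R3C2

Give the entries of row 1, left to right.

5 1

17 in 2 cells must be {8,9}.
The 6 across and the 22 down share only 5, so R1C1 = 5.
R1C2 = 6 − 5 = 1 completes the 6 across.
Given what's placed, R3C2 must be 8 to fit the 17 across and 11 down.
R2C2 = 11 − 9 = 2 completes the 11 down.
R3C1 = 17 − 8 = 9 completes the 17 across.
R2C1 = 10 − 2 = 8 completes the 10 across.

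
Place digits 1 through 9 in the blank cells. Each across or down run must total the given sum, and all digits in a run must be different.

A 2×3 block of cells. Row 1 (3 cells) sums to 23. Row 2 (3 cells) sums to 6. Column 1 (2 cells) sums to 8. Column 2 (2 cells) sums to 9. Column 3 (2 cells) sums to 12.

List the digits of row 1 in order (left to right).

23 in 3 cells must be {6,8,9}; 6 in 3 cells must be {1,2,3}.
The 23 across and the 8 down share only 6, so (1,1) = 6.
Given what's placed, (1,2) must be 8 to fit the 23 across and 9 down.
(1,3) = 23 − 14 = 9 completes the 23 across.
(2,1) = 8 − 6 = 2 completes the 8 down.
(2,2) = 9 − 8 = 1 completes the 9 down.
(2,3) = 6 − 3 = 3 completes the 6 across.

6 8 9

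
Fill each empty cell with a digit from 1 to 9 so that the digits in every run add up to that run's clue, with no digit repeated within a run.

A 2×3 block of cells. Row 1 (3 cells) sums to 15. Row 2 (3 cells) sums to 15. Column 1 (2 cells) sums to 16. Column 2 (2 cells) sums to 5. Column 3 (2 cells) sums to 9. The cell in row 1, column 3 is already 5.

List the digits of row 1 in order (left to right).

7, 3, 5

16 in 2 cells must be {7,9}.
(2,3) = 9 − 5 = 4 completes the 9 down.
Given what's placed, (2,1) must be 9 to fit the 15 across and 16 down.
(2,2) = 15 − 13 = 2 completes the 15 across.
(1,1) = 16 − 9 = 7 completes the 16 down.
(1,2) = 15 − 12 = 3 completes the 15 across.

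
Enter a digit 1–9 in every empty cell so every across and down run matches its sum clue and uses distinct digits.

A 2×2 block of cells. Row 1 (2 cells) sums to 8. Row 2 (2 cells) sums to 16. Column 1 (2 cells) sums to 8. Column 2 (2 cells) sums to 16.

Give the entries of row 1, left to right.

16 in 2 cells must be {7,9}.
The 8 across and the 16 down share only 7, so (1,2) = 7.
The 16 across and the 8 down share only 7, so (2,1) = 7.
(2,2) = 16 − 7 = 9 completes the 16 across.
(1,1) = 8 − 7 = 1 completes the 8 across.

1 7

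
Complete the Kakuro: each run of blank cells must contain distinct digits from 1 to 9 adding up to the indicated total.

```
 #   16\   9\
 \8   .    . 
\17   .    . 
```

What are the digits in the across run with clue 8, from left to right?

17 in 2 cells must be {8,9}; 16 in 2 cells must be {7,9}.
The 8 across and the 16 down share only 7, so R1C1 = 7.
R1C2 = 8 − 7 = 1 completes the 8 across.
R2C1 = 16 − 7 = 9 completes the 16 down.
R2C2 = 17 − 9 = 8 completes the 17 across.

7, 1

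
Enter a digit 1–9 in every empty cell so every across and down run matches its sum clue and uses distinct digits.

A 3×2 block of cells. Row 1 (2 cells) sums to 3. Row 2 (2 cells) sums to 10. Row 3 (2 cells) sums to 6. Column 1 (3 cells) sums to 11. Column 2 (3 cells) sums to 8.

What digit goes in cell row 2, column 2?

3 in 2 cells must be {1,2}.
Nothing is forced directly, so branch on (1,1), whose candidates are 1 or 2. If (1,1) = 1: that forces (1,2) = 2, (2,2) = 1, (3,2) = 5, after which (2,1) would have to be in {9} for the 10 across but in {2,3,4,6,7,8} for the 11 down — contradiction. So (1,1) = 2.
(1,2) = 3 − 2 = 1 completes the 3 across.
Nothing is forced directly, so branch on (2,2), whose candidates are 2 or 3 or 4. If (2,2) = 3: then (2,1) would have to be in {7} for the 10 across but in {1,3,4,5,6,8} for the 11 down — contradiction. If (2,2) = 4: that forces (2,1) = 6, after which (3,1) would have to be in {1,2,4,5} for the 6 across but in {3} for the 11 down — contradiction. So (2,2) = 2.
(2,1) = 10 − 2 = 8 completes the 10 across.
(3,1) = 11 − 10 = 1 completes the 11 down.
(3,2) = 6 − 1 = 5 completes the 6 across.

2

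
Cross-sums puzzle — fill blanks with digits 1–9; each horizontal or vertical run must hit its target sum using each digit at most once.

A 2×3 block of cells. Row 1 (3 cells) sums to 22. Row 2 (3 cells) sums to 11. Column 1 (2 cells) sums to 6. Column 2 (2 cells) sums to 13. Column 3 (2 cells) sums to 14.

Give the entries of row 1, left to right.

5 9 8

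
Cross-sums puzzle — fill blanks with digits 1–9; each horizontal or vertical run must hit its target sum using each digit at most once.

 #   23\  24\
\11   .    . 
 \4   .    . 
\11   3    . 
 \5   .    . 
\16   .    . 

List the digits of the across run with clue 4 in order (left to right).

1 3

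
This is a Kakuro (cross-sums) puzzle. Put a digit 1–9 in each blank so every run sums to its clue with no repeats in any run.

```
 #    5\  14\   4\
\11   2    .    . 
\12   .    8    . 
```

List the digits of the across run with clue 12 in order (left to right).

3, 8, 1

4 in 2 cells must be {1,3}.
R1C2 = 14 − 8 = 6 completes the 14 down.
R1C3 = 11 − 8 = 3 completes the 11 across.
R2C1 = 5 − 2 = 3 completes the 5 down.
R2C3 = 12 − 11 = 1 completes the 12 across.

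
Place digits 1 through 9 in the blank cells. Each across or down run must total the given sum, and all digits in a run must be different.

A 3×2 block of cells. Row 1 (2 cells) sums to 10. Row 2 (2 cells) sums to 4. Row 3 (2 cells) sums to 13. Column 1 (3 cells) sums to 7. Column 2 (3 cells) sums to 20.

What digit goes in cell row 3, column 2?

9

4 in 2 cells must be {1,3}; 7 in 3 cells must be {1,2,4}.
The 4 across and the 7 down share only 1, so (2,1) = 1.
(2,2) = 4 − 1 = 3 completes the 4 across.
Given what's placed, (3,1) must be 4 to fit the 13 across and 7 down.
(3,2) = 13 − 4 = 9 completes the 13 across.
(1,1) = 7 − 5 = 2 completes the 7 down.
(1,2) = 10 − 2 = 8 completes the 10 across.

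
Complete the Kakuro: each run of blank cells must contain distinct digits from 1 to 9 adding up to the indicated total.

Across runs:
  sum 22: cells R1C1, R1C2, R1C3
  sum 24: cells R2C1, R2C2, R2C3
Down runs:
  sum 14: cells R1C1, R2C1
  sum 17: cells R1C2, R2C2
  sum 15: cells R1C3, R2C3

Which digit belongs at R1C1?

5

24 in 3 cells must be {7,8,9}; 17 in 2 cells must be {8,9}.
Nothing is forced directly, so branch on R1C2, whose candidates are 8 or 9. If R1C2 = 8: that forces R1C3 = 9, R2C2 = 9, after which R2C3 would have to be in {7,8} for the 24 across but in {6} for the 15 down — contradiction. So R1C2 = 9.
R2C2 = 17 − 9 = 8 completes the 17 down.
Given what's placed, R2C1 must be 9 to fit the 24 across and 14 down.
R2C3 = 24 − 17 = 7 completes the 24 across.
R1C1 = 14 − 9 = 5 completes the 14 down.
R1C3 = 22 − 14 = 8 completes the 22 across.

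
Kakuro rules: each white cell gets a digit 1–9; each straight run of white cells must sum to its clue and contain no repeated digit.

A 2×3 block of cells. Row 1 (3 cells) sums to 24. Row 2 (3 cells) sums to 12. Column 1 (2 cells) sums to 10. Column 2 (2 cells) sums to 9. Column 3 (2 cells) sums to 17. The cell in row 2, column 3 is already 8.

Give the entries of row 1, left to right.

7, 8, 9

24 in 3 cells must be {7,8,9}; 17 in 2 cells must be {8,9}.
(1,3) = 17 − 8 = 9 completes the 17 down.
No cell is forced outright now. (2,1) can only be 1 or 3 (the digits allowed by both its 12 across and its 10 down). If (2,1) = 1: then (1,1) would have to be in {7,8} for the 24 across but in {9} for the 10 down — contradiction. So (2,1) = 3.
(1,1) = 10 − 3 = 7 completes the 10 down.
(1,2) = 24 − 16 = 8 completes the 24 across.
(2,2) = 12 − 11 = 1 completes the 12 across.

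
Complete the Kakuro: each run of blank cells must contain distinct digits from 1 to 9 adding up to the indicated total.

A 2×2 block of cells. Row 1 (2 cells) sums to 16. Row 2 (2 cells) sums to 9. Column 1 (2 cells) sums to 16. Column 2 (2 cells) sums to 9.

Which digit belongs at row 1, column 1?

9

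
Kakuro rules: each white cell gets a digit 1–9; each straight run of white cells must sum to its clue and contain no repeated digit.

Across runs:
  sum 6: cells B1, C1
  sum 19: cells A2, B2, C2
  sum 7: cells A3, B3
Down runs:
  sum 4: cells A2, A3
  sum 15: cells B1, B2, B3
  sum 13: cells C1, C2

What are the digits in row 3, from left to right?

1, 6

4 in 2 cells must be {1,3}.
The 19 across and the 4 down share only 3, so A2 = 3.
A3 = 4 − 3 = 1 completes the 4 down.
B3 = 7 − 1 = 6 completes the 7 across.
B2 = 7: the only remaining digit allowed by both the 19 across and the 15 down.
C2 = 19 − 10 = 9 completes the 19 across.
B1 = 15 − 13 = 2 completes the 15 down.
C1 = 6 − 2 = 4 completes the 6 across.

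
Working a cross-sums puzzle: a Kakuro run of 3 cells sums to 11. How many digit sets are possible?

3 distinct digits from 1–9 sum between 6 and 24.
Enumerating: {1,2,8}, {1,3,7}, {1,4,6}, {2,3,6}, {2,4,5}.

5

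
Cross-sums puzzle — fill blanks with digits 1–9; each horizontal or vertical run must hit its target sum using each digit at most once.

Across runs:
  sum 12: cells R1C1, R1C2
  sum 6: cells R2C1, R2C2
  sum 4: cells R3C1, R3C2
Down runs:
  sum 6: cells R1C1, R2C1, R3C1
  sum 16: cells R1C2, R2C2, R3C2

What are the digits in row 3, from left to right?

4 in 2 cells must be {1,3}; 6 in 3 cells must be {1,2,3}.
The 12 across and the 6 down share only 3, so R1C1 = 3.
R1C2 = 12 − 3 = 9 completes the 12 across.
Given what's placed, R3C1 must be 1 to fit the 4 across and 6 down.
R3C2 = 4 − 1 = 3 completes the 4 across.
R2C1 = 6 − 4 = 2 completes the 6 down.
R2C2 = 6 − 2 = 4 completes the 6 across.

1, 3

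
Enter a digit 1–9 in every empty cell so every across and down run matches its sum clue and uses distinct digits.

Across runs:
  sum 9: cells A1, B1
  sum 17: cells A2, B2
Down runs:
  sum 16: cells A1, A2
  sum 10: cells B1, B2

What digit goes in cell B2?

8

17 in 2 cells must be {8,9}; 16 in 2 cells must be {7,9}.
The 9 across and the 16 down share only 7, so A1 = 7.
B1 = 9 − 7 = 2 completes the 9 across.
A2 = 16 − 7 = 9 completes the 16 down.
B2 = 17 − 9 = 8 completes the 17 across.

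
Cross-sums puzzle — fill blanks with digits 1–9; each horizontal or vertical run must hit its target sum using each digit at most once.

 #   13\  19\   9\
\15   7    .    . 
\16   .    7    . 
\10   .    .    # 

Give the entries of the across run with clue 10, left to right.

1 9

Given what's placed, R1C2 must be 3 to fit the 15 across and 19 down.
R1C3 = 15 − 10 = 5 completes the 15 across.
R2C3 = 9 − 5 = 4 completes the 9 down.
R3C2 = 19 − 10 = 9 completes the 19 down.
R2C1 = 16 − 11 = 5 completes the 16 across.
R3C1 = 10 − 9 = 1 completes the 10 across.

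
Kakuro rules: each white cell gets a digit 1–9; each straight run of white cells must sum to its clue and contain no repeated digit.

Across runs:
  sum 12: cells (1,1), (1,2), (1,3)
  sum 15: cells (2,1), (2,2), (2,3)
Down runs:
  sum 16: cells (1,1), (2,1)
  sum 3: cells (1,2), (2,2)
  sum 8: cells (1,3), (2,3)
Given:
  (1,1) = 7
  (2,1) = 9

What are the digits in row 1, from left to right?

16 in 2 cells must be {7,9}; 3 in 2 cells must be {1,2}.
Nothing is forced directly, so branch on (1,2), whose candidates are 1 or 2. If (1,2) = 1: then (1,3) would have to be in {4} for the 12 across but in {1,2,3,5,6,7} for the 8 down — contradiction. So (1,2) = 2.
(1,3) = 12 − 9 = 3 completes the 12 across.
(2,2) = 3 − 2 = 1 completes the 3 down.
(2,3) = 15 − 10 = 5 completes the 15 across.

7, 2, 3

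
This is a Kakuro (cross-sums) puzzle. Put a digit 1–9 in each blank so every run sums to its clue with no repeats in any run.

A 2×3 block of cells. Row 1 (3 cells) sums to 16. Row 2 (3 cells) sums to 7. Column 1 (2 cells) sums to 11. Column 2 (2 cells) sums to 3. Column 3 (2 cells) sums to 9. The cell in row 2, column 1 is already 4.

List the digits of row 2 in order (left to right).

7 in 3 cells must be {1,2,4}; 3 in 2 cells must be {1,2}.
(1,1) = 11 − 4 = 7 completes the 11 down.
Given what's placed, (1,2) must be 1 to fit the 16 across and 3 down.
(1,3) = 16 − 8 = 8 completes the 16 across.
(2,2) = 3 − 1 = 2 completes the 3 down.
(2,3) = 7 − 6 = 1 completes the 7 across.

4, 2, 1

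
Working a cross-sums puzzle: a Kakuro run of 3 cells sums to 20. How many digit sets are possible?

4

3 distinct digits from 1–9 sum between 6 and 24.
Enumerating: {3,8,9}, {4,7,9}, {5,6,9}, {5,7,8}.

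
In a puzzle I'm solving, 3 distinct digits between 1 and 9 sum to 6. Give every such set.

{1,2,3}

3 distinct digits from 1–9 sum between 6 and 24.
Only one set works: {1,2,3}.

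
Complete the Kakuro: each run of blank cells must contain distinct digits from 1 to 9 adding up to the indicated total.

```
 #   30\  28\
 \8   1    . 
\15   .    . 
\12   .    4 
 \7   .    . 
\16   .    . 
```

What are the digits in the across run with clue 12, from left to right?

16 in 2 cells must be {7,9}.
R1C2 = 8 − 1 = 7 completes the 8 across.
R3C1 = 12 − 4 = 8 completes the 12 across.

8, 4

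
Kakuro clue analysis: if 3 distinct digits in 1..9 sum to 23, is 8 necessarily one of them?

The only way to make 23 from 3 distinct digits is {6,8,9}, which contains 8.

Yes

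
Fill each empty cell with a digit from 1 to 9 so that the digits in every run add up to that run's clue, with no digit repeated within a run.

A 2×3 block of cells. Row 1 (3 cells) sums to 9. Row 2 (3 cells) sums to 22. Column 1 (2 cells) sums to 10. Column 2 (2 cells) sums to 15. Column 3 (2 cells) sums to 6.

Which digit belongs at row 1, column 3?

The 9 across and the 15 down share only 6, so (1,2) = 6.
(2,2) = 15 − 6 = 9 completes the 15 down.
Given what's placed, (2,3) must be 5 to fit the 22 across and 6 down.
(1,3) = 6 − 5 = 1 completes the 6 down.
(2,1) = 22 − 14 = 8 completes the 22 across.
(1,1) = 9 − 7 = 2 completes the 9 across.

1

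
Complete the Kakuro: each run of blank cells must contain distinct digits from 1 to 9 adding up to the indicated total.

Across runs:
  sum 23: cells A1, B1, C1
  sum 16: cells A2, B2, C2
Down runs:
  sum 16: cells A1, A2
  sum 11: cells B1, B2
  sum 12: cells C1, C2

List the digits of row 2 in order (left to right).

7, 5, 4

23 in 3 cells must be {6,8,9}; 16 in 2 cells must be {7,9}.
The 23 across and the 16 down share only 9, so A1 = 9.
Given what's placed, C1 must be 8 to fit the 23 across and 12 down.
A2 = 16 − 9 = 7 completes the 16 down.
C2 = 12 − 8 = 4 completes the 12 down.
B1 = 23 − 17 = 6 completes the 23 across.
B2 = 16 − 11 = 5 completes the 16 across.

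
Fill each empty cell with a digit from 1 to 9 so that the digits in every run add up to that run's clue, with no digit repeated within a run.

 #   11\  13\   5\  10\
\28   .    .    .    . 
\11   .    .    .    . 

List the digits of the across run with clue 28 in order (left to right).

11 in 4 cells must be {1,2,3,5}.
Only 4 fits R1C3 under both its across sum 28 and down sum 5.
The 11 across and the 13 down share only 5, so R2C2 = 5.
R2C3 = 5 − 4 = 1 completes the 5 down.
R1C2 = 13 − 5 = 8 completes the 13 down.
No cell is forced outright now. R2C1 can only be 2 or 3 (the digits allowed by both its 11 across and its 11 down). If R2C1 = 3: then R1C1 would have to be in {7,9} for the 28 across but in {8} for the 11 down — contradiction. So R2C1 = 2.
R1C1 = 11 − 2 = 9 completes the 11 down.
R1C4 = 28 − 21 = 7 completes the 28 across.

9, 8, 4, 7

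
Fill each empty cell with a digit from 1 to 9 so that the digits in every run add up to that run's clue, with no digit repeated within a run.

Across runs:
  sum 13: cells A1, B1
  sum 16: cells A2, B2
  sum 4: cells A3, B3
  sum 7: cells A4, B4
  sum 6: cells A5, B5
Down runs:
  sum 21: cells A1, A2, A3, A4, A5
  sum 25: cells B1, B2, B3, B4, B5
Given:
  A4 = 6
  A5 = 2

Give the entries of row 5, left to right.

16 in 2 cells must be {7,9}; 4 in 2 cells must be {1,3}.
B4 = 7 − 6 = 1 completes the 7 across.
B5 = 6 − 2 = 4 completes the 6 across.

2 4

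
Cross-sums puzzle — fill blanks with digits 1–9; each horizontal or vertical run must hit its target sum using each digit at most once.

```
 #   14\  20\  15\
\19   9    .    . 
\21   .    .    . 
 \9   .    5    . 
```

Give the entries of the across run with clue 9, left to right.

Given what's placed, R2C1 must be 4 to fit the 21 across and 14 down.
R3C1 = 14 − 13 = 1 completes the 14 down.
R3C3 = 9 − 6 = 3 completes the 9 across.
R2C3 = 8: the only remaining digit allowed by both the 21 across and the 15 down.
R1C3 = 15 − 11 = 4 completes the 15 down.
R2C2 = 21 − 12 = 9 completes the 21 across.
R1C2 = 19 − 13 = 6 completes the 19 across.

1 5 3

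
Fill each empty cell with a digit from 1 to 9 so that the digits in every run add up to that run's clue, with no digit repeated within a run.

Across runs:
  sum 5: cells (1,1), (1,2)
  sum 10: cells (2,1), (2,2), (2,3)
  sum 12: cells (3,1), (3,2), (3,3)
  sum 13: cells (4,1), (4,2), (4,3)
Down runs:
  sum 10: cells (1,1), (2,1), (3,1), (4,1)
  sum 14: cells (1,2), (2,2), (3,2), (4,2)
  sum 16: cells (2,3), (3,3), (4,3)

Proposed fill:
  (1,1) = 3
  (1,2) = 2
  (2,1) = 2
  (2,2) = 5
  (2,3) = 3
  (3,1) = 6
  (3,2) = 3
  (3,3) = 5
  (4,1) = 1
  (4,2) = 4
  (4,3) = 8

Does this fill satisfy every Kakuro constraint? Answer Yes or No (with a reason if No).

No — the across run (3,1)–(3,3) sums to 14, not 12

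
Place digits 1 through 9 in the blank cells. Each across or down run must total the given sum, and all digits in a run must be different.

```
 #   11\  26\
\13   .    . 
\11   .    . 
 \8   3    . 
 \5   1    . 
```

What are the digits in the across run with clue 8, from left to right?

11 in 4 cells must be {1,2,3,5}.
R1C1 = 5: the only remaining digit allowed by both the 13 across and the 11 down.
R1C2 = 13 − 5 = 8 completes the 13 across.
R2C1 = 11 − 9 = 2 completes the 11 down.
R2C2 = 11 − 2 = 9 completes the 11 across.
R3C2 = 8 − 3 = 5 completes the 8 across.
R4C2 = 5 − 1 = 4 completes the 5 across.

3 5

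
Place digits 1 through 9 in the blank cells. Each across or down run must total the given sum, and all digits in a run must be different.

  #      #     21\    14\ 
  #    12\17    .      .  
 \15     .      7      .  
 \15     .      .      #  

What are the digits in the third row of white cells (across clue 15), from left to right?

17 in 2 cells must be {8,9}.
Nothing is forced directly, so branch on R2C1, whose candidates are 3 or 5. If R2C1 = 5: then R2C3 would have to be in {3} for the 15 across but in {5,6,8,9} for the 14 down — contradiction. So R2C1 = 3.
R2C3 = 15 − 10 = 5 completes the 15 across.
R3C1 = 12 − 3 = 9 completes the 12 down.
R3C2 = 15 − 9 = 6 completes the 15 across.
R1C2 = 21 − 13 = 8 completes the 21 down.
R1C3 = 17 − 8 = 9 completes the 17 across.

9 6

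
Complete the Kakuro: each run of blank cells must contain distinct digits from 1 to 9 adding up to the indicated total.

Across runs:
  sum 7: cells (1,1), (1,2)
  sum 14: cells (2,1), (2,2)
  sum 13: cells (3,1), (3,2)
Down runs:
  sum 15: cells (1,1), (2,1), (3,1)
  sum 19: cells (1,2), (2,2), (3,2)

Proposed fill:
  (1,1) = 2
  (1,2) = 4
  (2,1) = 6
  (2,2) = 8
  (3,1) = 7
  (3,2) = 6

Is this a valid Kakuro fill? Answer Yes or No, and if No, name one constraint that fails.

No — the across run (1,1)–(1,2) sums to 6, not 7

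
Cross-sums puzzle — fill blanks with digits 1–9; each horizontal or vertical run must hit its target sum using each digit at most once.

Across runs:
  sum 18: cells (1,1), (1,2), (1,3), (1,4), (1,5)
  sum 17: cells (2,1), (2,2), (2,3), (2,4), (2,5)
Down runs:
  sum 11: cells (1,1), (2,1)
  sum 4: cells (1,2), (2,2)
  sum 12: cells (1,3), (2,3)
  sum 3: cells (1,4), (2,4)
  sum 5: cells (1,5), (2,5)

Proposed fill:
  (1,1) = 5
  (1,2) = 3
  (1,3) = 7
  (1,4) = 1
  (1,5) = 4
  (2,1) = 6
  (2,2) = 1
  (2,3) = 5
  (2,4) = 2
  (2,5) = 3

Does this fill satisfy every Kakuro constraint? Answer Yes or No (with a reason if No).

No — the down run (1,5)–(2,5) sums to 7, not 5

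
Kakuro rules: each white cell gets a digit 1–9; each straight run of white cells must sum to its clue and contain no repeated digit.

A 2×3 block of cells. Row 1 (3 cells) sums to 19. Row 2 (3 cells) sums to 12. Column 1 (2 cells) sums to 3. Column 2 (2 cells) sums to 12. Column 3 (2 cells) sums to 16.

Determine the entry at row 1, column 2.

8

3 in 2 cells must be {1,2}; 16 in 2 cells must be {7,9}.
The 19 across and the 3 down share only 2, so (1,1) = 2.
Given what's placed, (1,3) must be 9 to fit the 19 across and 16 down.
(2,1) = 3 − 2 = 1 completes the 3 down.
(2,3) = 16 − 9 = 7 completes the 16 down.
(1,2) = 19 − 11 = 8 completes the 19 across.
(2,2) = 12 − 8 = 4 completes the 12 across.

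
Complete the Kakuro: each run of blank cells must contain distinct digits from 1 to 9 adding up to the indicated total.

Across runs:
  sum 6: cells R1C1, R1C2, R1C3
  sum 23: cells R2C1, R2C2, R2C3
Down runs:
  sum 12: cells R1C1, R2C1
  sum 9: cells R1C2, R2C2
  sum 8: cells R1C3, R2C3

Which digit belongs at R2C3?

6 in 3 cells must be {1,2,3}; 23 in 3 cells must be {6,8,9}.
The 6 across and the 12 down share only 3, so R1C1 = 3.
R2C1 = 12 − 3 = 9 completes the 12 down.
Given what's placed, R2C3 must be 6 to fit the 23 across and 8 down.
R1C3 = 8 − 6 = 2 completes the 8 down.
R2C2 = 23 − 15 = 8 completes the 23 across.
R1C2 = 6 − 5 = 1 completes the 6 across.

6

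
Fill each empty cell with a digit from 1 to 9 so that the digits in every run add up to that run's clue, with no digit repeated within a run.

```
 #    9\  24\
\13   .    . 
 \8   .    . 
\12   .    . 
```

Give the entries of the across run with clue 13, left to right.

24 in 3 cells must be {7,8,9}.
The 8 across and the 24 down share only 7, so R2C2 = 7.
R2C1 = 8 − 7 = 1 completes the 8 across.
Nothing is forced directly, so branch on R1C1, whose candidates are 5 or 6. If R1C1 = 6: then R1C2 would have to be in {7} for the 13 across but in {8,9} for the 24 down — contradiction. So R1C1 = 5.
R1C2 = 13 − 5 = 8 completes the 13 across.
R3C1 = 9 − 6 = 3 completes the 9 down.
R3C2 = 12 − 3 = 9 completes the 12 across.

5, 8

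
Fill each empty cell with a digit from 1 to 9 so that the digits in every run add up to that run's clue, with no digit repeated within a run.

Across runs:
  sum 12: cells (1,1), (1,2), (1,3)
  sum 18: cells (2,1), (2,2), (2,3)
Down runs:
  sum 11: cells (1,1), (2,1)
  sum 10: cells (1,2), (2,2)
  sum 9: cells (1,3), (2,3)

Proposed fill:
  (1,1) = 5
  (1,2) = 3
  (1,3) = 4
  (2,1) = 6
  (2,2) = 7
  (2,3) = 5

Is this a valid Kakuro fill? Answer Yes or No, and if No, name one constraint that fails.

Yes

Across: 5+3+4=12; 6+7+5=18. Down: 5+6=11; 3+7=10; 4+5=9. No digit repeats within any run.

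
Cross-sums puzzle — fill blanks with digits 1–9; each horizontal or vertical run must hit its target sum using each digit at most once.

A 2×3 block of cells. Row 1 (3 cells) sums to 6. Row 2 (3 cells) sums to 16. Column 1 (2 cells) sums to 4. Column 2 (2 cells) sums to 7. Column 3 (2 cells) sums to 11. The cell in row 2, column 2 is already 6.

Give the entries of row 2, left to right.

6 in 3 cells must be {1,2,3}; 4 in 2 cells must be {1,3}.
(1,2) = 7 − 6 = 1 completes the 7 down.
Given what's placed, (1,1) must be 3 to fit the 6 across and 4 down.
(1,3) = 6 − 4 = 2 completes the 6 across.
(2,1) = 4 − 3 = 1 completes the 4 down.
(2,3) = 16 − 7 = 9 completes the 16 across.

1 6 9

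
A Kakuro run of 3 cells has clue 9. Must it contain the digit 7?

No

Counterexample: {1,2,6} sums to 9 without using 7.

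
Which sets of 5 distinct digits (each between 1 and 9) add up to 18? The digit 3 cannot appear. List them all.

{1,2,4,5,6}

5 distinct digits from 1–9 sum between 15 and 35.
Dropping sets that contain 3.
Only one set works: {1,2,4,5,6}.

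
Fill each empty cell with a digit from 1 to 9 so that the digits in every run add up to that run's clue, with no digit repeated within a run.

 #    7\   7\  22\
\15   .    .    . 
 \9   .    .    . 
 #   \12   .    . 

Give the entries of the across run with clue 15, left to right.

4 2 9

7 in 3 cells must be {1,2,4}.
Only 4 fits R3C2 under both its across sum 12 and down sum 7.
R3C3 = 12 − 4 = 8 completes the 12 across.
Given what's placed, R2C3 must be 5 to fit the 9 across and 22 down.
R1C3 = 22 − 13 = 9 completes the 22 down.
R2C2 = 1: the only remaining digit allowed by both the 9 across and the 7 down.
R1C2 = 7 − 5 = 2 completes the 7 down.
R2C1 = 9 − 6 = 3 completes the 9 across.
R1C1 = 15 − 11 = 4 completes the 15 across.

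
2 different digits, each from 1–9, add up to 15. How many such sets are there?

2

2 distinct digits from 1–9 sum between 3 and 17.
Enumerating: {6,9}, {7,8}.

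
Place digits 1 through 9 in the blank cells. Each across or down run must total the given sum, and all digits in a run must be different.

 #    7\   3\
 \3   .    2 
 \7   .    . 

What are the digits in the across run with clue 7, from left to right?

6 1

3 in 2 cells must be {1,2}.
R1C1 = 3 − 2 = 1 completes the 3 across.
R2C1 = 7 − 1 = 6 completes the 7 down.
R2C2 = 7 − 6 = 1 completes the 7 across.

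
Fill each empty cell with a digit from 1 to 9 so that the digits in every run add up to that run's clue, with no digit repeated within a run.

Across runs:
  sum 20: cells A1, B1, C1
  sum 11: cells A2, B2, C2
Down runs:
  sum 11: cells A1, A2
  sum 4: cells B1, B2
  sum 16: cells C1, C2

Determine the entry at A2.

3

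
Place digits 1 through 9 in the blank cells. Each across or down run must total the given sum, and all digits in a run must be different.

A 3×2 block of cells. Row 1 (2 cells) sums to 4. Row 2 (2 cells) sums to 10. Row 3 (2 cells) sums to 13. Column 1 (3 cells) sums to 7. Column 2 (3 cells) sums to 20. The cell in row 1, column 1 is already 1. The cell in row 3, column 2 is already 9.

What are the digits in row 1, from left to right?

4 in 2 cells must be {1,3}; 7 in 3 cells must be {1,2,4}.
(1,2) = 4 − 1 = 3 completes the 4 across.
(2,2) = 20 − 12 = 8 completes the 20 down.
(3,1) = 13 − 9 = 4 completes the 13 across.
(2,1) = 10 − 8 = 2 completes the 10 across.

1 3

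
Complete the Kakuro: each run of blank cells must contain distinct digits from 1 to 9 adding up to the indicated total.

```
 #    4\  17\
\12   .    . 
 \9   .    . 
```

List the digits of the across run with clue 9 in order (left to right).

4 in 2 cells must be {1,3}; 17 in 2 cells must be {8,9}.
The 12 across and the 4 down share only 3, so R1C1 = 3.
R1C2 = 12 − 3 = 9 completes the 12 across.
R2C1 = 4 − 3 = 1 completes the 4 down.
R2C2 = 9 − 1 = 8 completes the 9 across.

1 8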